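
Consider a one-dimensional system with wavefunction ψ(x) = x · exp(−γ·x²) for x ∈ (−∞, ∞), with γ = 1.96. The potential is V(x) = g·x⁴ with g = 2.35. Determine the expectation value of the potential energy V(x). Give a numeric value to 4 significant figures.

⟨V⟩ = ∫ V(x)·|ψ|² dx / ∫|ψ|² dx.
Expand each integrand as polynomial × e^(−2γx²) and use ∫x^(2j)·e^(−2γx²) dx = (2j−1)!!/(4γ)^j · √(π/(2γ)), odd powers → 0; here √(π/(2γ)) = 0.89522.
State is unnormalized: ∫|ψ|² dx = 0.11419, and ∫ψ*·V(x)·ψ dx = 0.065485, so ⟨V⟩ = 0.065485 / 0.11419.
⟨V⟩ = 0.57349.

0.5735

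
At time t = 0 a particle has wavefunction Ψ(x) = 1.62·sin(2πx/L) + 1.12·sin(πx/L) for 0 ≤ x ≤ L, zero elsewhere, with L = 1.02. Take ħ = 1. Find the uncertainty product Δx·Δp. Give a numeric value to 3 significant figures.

0.947

Δx = √(⟨x²⟩−⟨x⟩²), Δp = √(⟨p²⟩−⟨p⟩²).
On 0 ≤ x ≤ L (j ≠ l): ∫sin²(jπx/L) dx = L/2, ∫sin(jπx/L)·sin(lπx/L) dx = 0; diagonal moments ∫x·sin²(jπx/L) dx = L²/4, ∫x²·sin²(jπx/L) dx = L³·(1/6 − 1/(4j²π²)); cross terms ∫x·sin(jπx/L)·sin(lπx/L) dx = 0 for j + l even and −4jlL²/(π²(j² − l²)²) for j + l odd, ∫x²·sin(jπx/L)·sin(lπx/L) dx = (−1)^(j+l)·4jlL³/(π²(j² − l²)²); higher powers the same way via product-to-sum and parts. d²/dx² sin(jπx/L) = −(jπ/L)²·sin(jπx/L); on 0 ≤ x ≤ L, ∫sin²(jπx/L) dx = L/2 and ∫sin(jπx/L)·sin(lπx/L) dx = 0 for j ≠ l, so only diagonal terms survive in ∫|Ψ|² and ∫Ψ·Ψ″; ∫Ψ·Ψ′ dx = [Ψ²/2] between the walls = 0.
Normalization: ∫|Ψ|² dx = 1.9782.
⟨x⟩ = 0.33811, ⟨x²⟩ = 0.14551 ⇒ Δx = 0.17662.
⟨p⟩ = 0.0000, ⟨p²⟩ = 28.742 ⇒ Δp = 5.3611.
Δx·Δp = 0.94687.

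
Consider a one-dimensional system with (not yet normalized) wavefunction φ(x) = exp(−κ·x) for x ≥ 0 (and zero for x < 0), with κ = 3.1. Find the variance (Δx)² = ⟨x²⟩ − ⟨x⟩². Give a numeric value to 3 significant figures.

0.0260

Compute ⟨x⟩ and ⟨x²⟩ separately, then (Δx)² = ⟨x²⟩ − ⟨x⟩².
Every integrand reduces to terms xʲ·e^(−2κx) on [0, ∞); use ∫₀^∞ xʲ·e^(−2κx) dx = j!/(2κ)^(j+1).
Normalization: ∫|φ|² dx = 0.16129.
⟨x⟩ = 0.16129 and ⟨x²⟩ = 0.052029.
(Δx)² = 0.052029 − (0.16129)² = 0.026015.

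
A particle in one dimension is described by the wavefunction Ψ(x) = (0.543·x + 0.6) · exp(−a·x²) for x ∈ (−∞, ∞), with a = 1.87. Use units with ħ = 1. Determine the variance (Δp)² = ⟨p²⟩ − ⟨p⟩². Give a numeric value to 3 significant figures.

Compute ⟨p⟩ and ⟨p²⟩ separately; (Δp)² = ⟨p²⟩ − ⟨p⟩².
Expand each integrand as polynomial × e^(−2ax²) and use ∫x^(2j)·e^(−2ax²) dx = (2j−1)!!/(4a)^j · √(π/(2a)), odd powers → 0; here √(π/(2a)) = 0.91651. Differentiate with the product rule, d/dx e^(−ax²) = −2ax·e^(−ax²).
Normalization: ∫|Ψ|² dx = 0.36607.
⟨p⟩ = 0.0000 and ⟨p²⟩ = 2.2391.
(Δp)² = 2.2391 − (0.0000)² = 2.2391.

2.24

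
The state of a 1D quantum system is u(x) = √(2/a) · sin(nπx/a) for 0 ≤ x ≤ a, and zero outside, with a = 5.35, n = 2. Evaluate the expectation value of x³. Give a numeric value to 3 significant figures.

⟨x³⟩ = ∫ x³·|u|² dx (integrals over the domain).
With sin²θ = (1 − cos2θ)/2 on 0 ≤ x ≤ a: ∫sin²(nπx/a) dx = a/2, ∫x·sin²(nπx/a) dx = a²/4, ∫x²·sin²(nπx/a) dx = a³·(1/6 − 1/(4n²π²)); higher powers xᵏ the same way, integrating xᵏ·cos(2nπx/a) by parts.
⟨x³⟩ = 35.373.

35.4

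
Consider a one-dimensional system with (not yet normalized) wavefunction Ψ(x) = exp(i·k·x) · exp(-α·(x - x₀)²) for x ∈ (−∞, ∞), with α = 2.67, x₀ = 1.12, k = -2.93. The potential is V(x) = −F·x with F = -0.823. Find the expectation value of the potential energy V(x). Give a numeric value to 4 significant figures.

⟨V⟩ = ∫ V(x)·|Ψ|² dx / ∫|Ψ|² dx.
Gaussian moments (u = x − x₀): ∫u^(2j)·e^(−2αu²) du = (2j−1)!!/(4α)^j · √(π/(2α)), odd powers integrate to 0; here √(π/(2α)) = 0.76702.
State is unnormalized: ∫|Ψ|² dx = 0.76702, and ∫Ψ*·V(x)·Ψ dx = 0.70700, so ⟨V⟩ = 0.70700 / 0.76702.
⟨V⟩ = 0.92176.

0.9218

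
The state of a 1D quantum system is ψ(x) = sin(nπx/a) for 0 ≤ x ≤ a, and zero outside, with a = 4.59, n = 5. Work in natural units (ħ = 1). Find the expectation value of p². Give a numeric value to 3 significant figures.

p² ψ = −ħ² d²ψ/dx²; ⟨p²⟩ = −ħ² ∫ ψ*·ψ'' dx / ∫|ψ|² dx.
d/dx sin(nπx/a) = (nπ/a)·cos(nπx/a) and d²/dx² sin(nπx/a) = −(nπ/a)²·sin(nπx/a); on 0 ≤ x ≤ a, ∫sin²(nπx/a) dx = a/2 and ∫sin(nπx/a)·cos(nπx/a) dx = 0.
State is unnormalized: ∫|ψ|² dx = 2.2950, and ∫ψ*·(−ħ² ψ'') dx = 26.878, so ⟨p²⟩ = 26.878 / 2.2950.
⟨p²⟩ = 11.712.

11.7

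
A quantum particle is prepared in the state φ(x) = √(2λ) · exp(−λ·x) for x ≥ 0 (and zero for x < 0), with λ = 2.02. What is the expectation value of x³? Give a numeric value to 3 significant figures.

0.0910

⟨x³⟩ = ∫ x³·|φ|² dx (integrals over the domain).
Every integrand reduces to terms xʲ·e^(−2λx) on [0, ∞); use ∫₀^∞ xʲ·e^(−2λx) dx = j!/(2λ)^(j+1).
⟨x³⟩ = 0.090993.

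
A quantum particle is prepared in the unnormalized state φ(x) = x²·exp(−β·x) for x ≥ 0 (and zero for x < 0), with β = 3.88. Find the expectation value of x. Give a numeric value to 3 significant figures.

0.644

⟨x⟩ = ∫ x·|φ|² dx / ∫|φ|² dx (integrals over the domain).
Every integrand reduces to terms xʲ·e^(−2βx) on [0, ∞); use ∫₀^∞ xʲ·e^(−2βx) dx = j!/(2β)^(j+1).
State is unnormalized: ∫|φ|² dx = 0.00085291, and ∫φ*·x·φ dx = 0.00054955, so ⟨x⟩ = 0.00054955 / 0.00085291.
⟨x⟩ = 0.64433.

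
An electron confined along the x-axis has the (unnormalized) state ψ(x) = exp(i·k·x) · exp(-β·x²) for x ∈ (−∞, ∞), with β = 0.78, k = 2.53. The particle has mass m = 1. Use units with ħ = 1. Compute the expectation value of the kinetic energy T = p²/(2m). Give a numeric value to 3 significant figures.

T = −(ħ²/2m) d²/dx², so ⟨T⟩ = −(ħ²/2m) ∫ ψ*·ψ'' dx / ∫|ψ|² dx; with m = 1.
Gaussian moments: ∫x^(2j)·e^(−2βx²) dx = (2j−1)!!/(4β)^j · √(π/(2β)), odd powers integrate to 0; here √(π/(2β)) = 1.4191. Derivatives: ψ′ = (ik − 2βx)·ψ, ψ″ = ((ik − 2βx)² − 2β)·ψ; the odd-in-x pieces drop out.
State is unnormalized: ∫|ψ|² dx = 1.4191, and ∫ψ*·(−ħ²/2m · ψ'') dx = 5.0952, so ⟨T⟩ = 5.0952 / 1.4191.
⟨T⟩ = 3.5905.

3.59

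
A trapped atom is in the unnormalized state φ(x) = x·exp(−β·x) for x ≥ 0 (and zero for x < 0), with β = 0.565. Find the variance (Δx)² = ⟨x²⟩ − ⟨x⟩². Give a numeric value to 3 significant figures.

2.35

Compute ⟨x⟩ and ⟨x²⟩ separately, then (Δx)² = ⟨x²⟩ − ⟨x⟩².
Every integrand reduces to terms xʲ·e^(−2βx) on [0, ∞); use ∫₀^∞ xʲ·e^(−2βx) dx = j!/(2β)^(j+1).
Normalization: ∫|φ|² dx = 1.3861.
⟨x⟩ = 2.6549 and ⟨x²⟩ = 9.3978.
(Δx)² = 9.3978 − (2.6549)² = 2.3494.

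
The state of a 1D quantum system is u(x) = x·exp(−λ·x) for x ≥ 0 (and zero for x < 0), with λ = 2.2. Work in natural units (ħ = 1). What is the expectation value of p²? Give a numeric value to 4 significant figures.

p² u = −ħ² d²u/dx²; ⟨p²⟩ = −ħ² ∫ u*·u'' dx / ∫|u|² dx.
Differentiate x·exp(−λ·x) with the product rule; every integrand then reduces to terms xʲ·e^(−2λx) on [0, ∞), with ∫₀^∞ xʲ·e^(−2λx) dx = j!/(2λ)^(j+1).
State is unnormalized: ∫|u|² dx = 0.023479, and ∫u*·(−ħ² u'') dx = 0.11364, so ⟨p²⟩ = 0.11364 / 0.023479.
⟨p²⟩ = 4.8400.

4.840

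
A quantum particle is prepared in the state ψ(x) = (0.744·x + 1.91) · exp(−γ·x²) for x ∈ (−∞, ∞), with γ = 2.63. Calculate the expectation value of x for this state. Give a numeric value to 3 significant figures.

0.0730

⟨x⟩ = ∫ x·|ψ|² dx / ∫|ψ|² dx (integrals over the domain).
Expand each integrand as polynomial × e^(−2γx²) and use ∫x^(2j)·e^(−2γx²) dx = (2j−1)!!/(4γ)^j · √(π/(2γ)), odd powers → 0; here √(π/(2γ)) = 0.77283.
State is unnormalized: ∫|ψ|² dx = 2.8600, and ∫ψ*·x·ψ dx = 0.20879, so ⟨x⟩ = 0.20879 / 2.8600.
⟨x⟩ = 0.073002.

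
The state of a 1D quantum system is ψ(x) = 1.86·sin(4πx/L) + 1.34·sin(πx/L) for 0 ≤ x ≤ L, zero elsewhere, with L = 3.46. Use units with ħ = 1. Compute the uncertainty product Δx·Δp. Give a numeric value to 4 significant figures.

Δx = √(⟨x²⟩−⟨x⟩²), Δp = √(⟨p²⟩−⟨p⟩²).
On 0 ≤ x ≤ L (j ≠ l): ∫sin²(jπx/L) dx = L/2, ∫sin(jπx/L)·sin(lπx/L) dx = 0; diagonal moments ∫x·sin²(jπx/L) dx = L²/4, ∫x²·sin²(jπx/L) dx = L³·(1/6 − 1/(4j²π²)); cross terms ∫x·sin(jπx/L)·sin(lπx/L) dx = 0 for j + l even and −4jlL²/(π²(j² − l²)²) for j + l odd, ∫x²·sin(jπx/L)·sin(lπx/L) dx = (−1)^(j+l)·4jlL³/(π²(j² − l²)²); higher powers the same way via product-to-sum and parts. d²/dx² sin(jπx/L) = −(jπ/L)²·sin(jπx/L); on 0 ≤ x ≤ L, ∫sin²(jπx/L) dx = L/2 and ∫sin(jπx/L)·sin(lπx/L) dx = 0 for j ≠ l, so only diagonal terms survive in ∫|ψ|² and ∫ψ·ψ″; ∫ψ·ψ′ dx = [ψ²/2] between the walls = 0.
Normalization: ∫|ψ|² dx = 9.0915.
⟨x⟩ = 1.6827, ⟨x²⟩ = 3.5947 ⇒ Δx = 0.87362.
⟨p⟩ = 0.0000, ⟨p²⟩ = 8.9654 ⇒ Δp = 2.9942.
Δx·Δp = 2.6158.

2.616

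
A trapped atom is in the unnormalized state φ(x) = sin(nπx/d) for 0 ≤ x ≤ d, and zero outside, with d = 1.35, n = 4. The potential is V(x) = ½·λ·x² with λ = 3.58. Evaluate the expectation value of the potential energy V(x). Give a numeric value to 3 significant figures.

1.08

⟨V⟩ = ∫ V(x)·|φ|² dx / ∫|φ|² dx.
With sin²θ = (1 − cos2θ)/2 on 0 ≤ x ≤ d: ∫sin²(nπx/d) dx = d/2, ∫x·sin²(nπx/d) dx = d²/4, ∫x²·sin²(nπx/d) dx = d³·(1/6 − 1/(4n²π²)); higher powers xᵏ the same way, integrating xᵏ·cos(2nπx/d) by parts.
State is unnormalized: ∫|φ|² dx = 0.67500, and ∫φ*·V(x)·φ dx = 0.72704, so ⟨V⟩ = 0.72704 / 0.67500.
⟨V⟩ = 1.0771.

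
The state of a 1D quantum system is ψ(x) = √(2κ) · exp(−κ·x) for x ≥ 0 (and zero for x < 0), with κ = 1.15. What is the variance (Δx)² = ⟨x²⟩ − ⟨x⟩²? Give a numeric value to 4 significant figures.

Compute ⟨x⟩ and ⟨x²⟩ separately, then (Δx)² = ⟨x²⟩ − ⟨x⟩².
Every integrand reduces to terms xʲ·e^(−2κx) on [0, ∞); use ∫₀^∞ xʲ·e^(−2κx) dx = j!/(2κ)^(j+1).
⟨x⟩ = 0.43478 and ⟨x²⟩ = 0.37807.
(Δx)² = 0.37807 − (0.43478)² = 0.18904.

0.1890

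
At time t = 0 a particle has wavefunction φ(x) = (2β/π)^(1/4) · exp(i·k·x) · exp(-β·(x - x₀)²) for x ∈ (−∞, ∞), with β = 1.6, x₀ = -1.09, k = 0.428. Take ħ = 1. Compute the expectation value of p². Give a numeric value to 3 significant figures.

p² φ = −ħ² d²φ/dx²; ⟨p²⟩ = −ħ² ∫ φ*·φ'' dx.
Gaussian moments (u = x − x₀): ∫u^(2j)·e^(−2βu²) du = (2j−1)!!/(4β)^j · √(π/(2β)), odd powers integrate to 0; here √(π/(2β)) = 0.99083. Derivatives: φ′ = (ik − 2βu)·φ, φ″ = ((ik − 2βu)² − 2β)·φ; the odd-in-u pieces drop out.
⟨p²⟩ = 1.7832.

1.78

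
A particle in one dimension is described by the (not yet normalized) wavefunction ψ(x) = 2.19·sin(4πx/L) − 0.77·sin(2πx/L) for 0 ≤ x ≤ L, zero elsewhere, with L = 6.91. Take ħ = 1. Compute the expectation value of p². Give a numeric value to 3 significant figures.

p² ψ = −ħ² d²ψ/dx²; ⟨p²⟩ = −ħ² ∫ ψ*·ψ'' dx / ∫|ψ|² dx.
d²/dx² sin(jπx/L) = −(jπ/L)²·sin(jπx/L); on 0 ≤ x ≤ L, ∫sin²(jπx/L) dx = L/2 and ∫sin(jπx/L)·sin(lπx/L) dx = 0 for j ≠ l, so only diagonal terms survive in ∫|ψ|² and ∫ψ·ψ″; ∫ψ·ψ′ dx = [ψ²/2] between the walls = 0.
State is unnormalized: ∫|ψ|² dx = 18.619, and ∫ψ*·(−ħ² ψ'') dx = 56.496, so ⟨p²⟩ = 56.496 / 18.619.
⟨p²⟩ = 3.0343.

3.03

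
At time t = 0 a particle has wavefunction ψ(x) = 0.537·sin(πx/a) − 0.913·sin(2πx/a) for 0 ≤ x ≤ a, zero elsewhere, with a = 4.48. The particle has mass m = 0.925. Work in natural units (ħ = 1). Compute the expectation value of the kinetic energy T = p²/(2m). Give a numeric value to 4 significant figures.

0.8583

T = −(ħ²/2m) d²/dx², so ⟨T⟩ = −(ħ²/2m) ∫ ψ*·ψ'' dx / ∫|ψ|² dx; with m = 0.925.
d²/dx² sin(jπx/a) = −(jπ/a)²·sin(jπx/a); on 0 ≤ x ≤ a, ∫sin²(jπx/a) dx = a/2 and ∫sin(jπx/a)·sin(lπx/a) dx = 0 for j ≠ l, so only diagonal terms survive in ∫|ψ|² and ∫ψ·ψ″; ∫ψ·ψ′ dx = [ψ²/2] between the walls = 0.
State is unnormalized: ∫|ψ|² dx = 2.5131, and ∫ψ*·(−ħ²/2m · ψ'') dx = 2.1570, so ⟨T⟩ = 2.1570 / 2.5131.
⟨T⟩ = 0.85828.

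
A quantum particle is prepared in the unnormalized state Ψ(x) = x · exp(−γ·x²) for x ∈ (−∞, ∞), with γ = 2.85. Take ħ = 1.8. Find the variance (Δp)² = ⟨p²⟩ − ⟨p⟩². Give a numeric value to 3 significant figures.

Compute ⟨p⟩ and ⟨p²⟩ separately; (Δp)² = ⟨p²⟩ − ⟨p⟩².
Expand each integrand as polynomial × e^(−2γx²) and use ∫x^(2j)·e^(−2γx²) dx = (2j−1)!!/(4γ)^j · √(π/(2γ)), odd powers → 0; here √(π/(2γ)) = 0.74240. Differentiate with the product rule, d/dx e^(−γx²) = −2γx·e^(−γx²).
Normalization: ∫|Ψ|² dx = 0.065123.
⟨p⟩ = 0.0000 and ⟨p²⟩ = 27.702.
(Δp)² = 27.702 − (0.0000)² = 27.702.

27.7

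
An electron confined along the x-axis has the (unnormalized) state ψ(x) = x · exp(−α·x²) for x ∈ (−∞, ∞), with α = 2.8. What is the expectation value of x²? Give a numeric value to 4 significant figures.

⟨x²⟩ = ∫ x²·|ψ|² dx / ∫|ψ|² dx (integrals over the domain).
Expand each integrand as polynomial × e^(−2αx²) and use ∫x^(2j)·e^(−2αx²) dx = (2j−1)!!/(4α)^j · √(π/(2α)), odd powers → 0; here √(π/(2α)) = 0.74900.
State is unnormalized: ∫|ψ|² dx = 0.066875, and ∫ψ*·x²·ψ dx = 0.017913, so ⟨x²⟩ = 0.017913 / 0.066875.
⟨x²⟩ = 0.26786.

0.2679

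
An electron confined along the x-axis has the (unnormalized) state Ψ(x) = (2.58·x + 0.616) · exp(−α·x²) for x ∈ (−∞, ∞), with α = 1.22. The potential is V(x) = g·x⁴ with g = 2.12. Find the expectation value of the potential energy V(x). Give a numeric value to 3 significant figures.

1.10

⟨V⟩ = ∫ V(x)·|Ψ|² dx / ∫|Ψ|² dx.
Expand each integrand as polynomial × e^(−2αx²) and use ∫x^(2j)·e^(−2αx²) dx = (2j−1)!!/(4α)^j · √(π/(2α)), odd powers → 0; here √(π/(2α)) = 1.1347.
State is unnormalized: ∫|Ψ|² dx = 1.9783, and ∫Ψ*·V(x)·Ψ dx = 2.1817, so ⟨V⟩ = 2.1817 / 1.9783.
⟨V⟩ = 1.1028.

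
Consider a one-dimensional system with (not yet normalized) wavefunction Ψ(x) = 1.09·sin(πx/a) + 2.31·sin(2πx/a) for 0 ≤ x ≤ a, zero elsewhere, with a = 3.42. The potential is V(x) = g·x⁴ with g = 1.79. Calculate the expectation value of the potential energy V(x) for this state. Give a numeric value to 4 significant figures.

18.17

⟨V⟩ = ∫ V(x)·|Ψ|² dx / ∫|Ψ|² dx.
On 0 ≤ x ≤ a (j ≠ l): ∫sin²(jπx/a) dx = a/2, ∫sin(jπx/a)·sin(lπx/a) dx = 0; diagonal moments ∫x·sin²(jπx/a) dx = a²/4, ∫x²·sin²(jπx/a) dx = a³·(1/6 − 1/(4j²π²)); cross terms ∫x·sin(jπx/a)·sin(lπx/a) dx = 0 for j + l even and −4jla²/(π²(j² − l²)²) for j + l odd, ∫x²·sin(jπx/a)·sin(lπx/a) dx = (−1)^(j+l)·4jla³/(π²(j² − l²)²); higher powers the same way via product-to-sum and parts.
State is unnormalized: ∫|Ψ|² dx = 11.156, and ∫Ψ*·V(x)·Ψ dx = 202.67, so ⟨V⟩ = 202.67 / 11.156.
⟨V⟩ = 18.166.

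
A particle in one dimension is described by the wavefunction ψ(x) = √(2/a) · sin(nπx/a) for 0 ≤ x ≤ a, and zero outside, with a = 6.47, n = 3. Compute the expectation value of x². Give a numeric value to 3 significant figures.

⟨x²⟩ = ∫ x²·|ψ|² dx (integrals over the domain).
With sin²θ = (1 − cos2θ)/2 on 0 ≤ x ≤ a: ∫sin²(nπx/a) dx = a/2, ∫x·sin²(nπx/a) dx = a²/4, ∫x²·sin²(nπx/a) dx = a³·(1/6 − 1/(4n²π²)); higher powers xᵏ the same way, integrating xᵏ·cos(2nπx/a) by parts.
⟨x²⟩ = 13.718.

13.7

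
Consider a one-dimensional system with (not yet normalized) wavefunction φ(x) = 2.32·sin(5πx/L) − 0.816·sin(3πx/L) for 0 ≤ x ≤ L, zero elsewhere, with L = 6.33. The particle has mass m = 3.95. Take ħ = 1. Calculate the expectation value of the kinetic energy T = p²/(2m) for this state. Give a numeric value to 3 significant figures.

T = −(ħ²/2m) d²/dx², so ⟨T⟩ = −(ħ²/2m) ∫ φ*·φ'' dx / ∫|φ|² dx; with m = 3.95.
d²/dx² sin(jπx/L) = −(jπ/L)²·sin(jπx/L); on 0 ≤ x ≤ L, ∫sin²(jπx/L) dx = L/2 and ∫sin(jπx/L)·sin(lπx/L) dx = 0 for j ≠ l, so only diagonal terms survive in ∫|φ|² and ∫φ·φ″; ∫φ·φ′ dx = [φ²/2] between the walls = 0.
State is unnormalized: ∫|φ|² dx = 19.143, and ∫φ*·(−ħ²/2m · φ'') dx = 13.870, so ⟨T⟩ = 13.870 / 19.143.
⟨T⟩ = 0.72456.

0.725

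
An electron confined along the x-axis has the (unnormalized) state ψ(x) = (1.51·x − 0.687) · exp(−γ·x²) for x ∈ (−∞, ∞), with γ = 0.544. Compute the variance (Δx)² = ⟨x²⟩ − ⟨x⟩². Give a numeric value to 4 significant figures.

Compute ⟨x⟩ and ⟨x²⟩ separately, then (Δx)² = ⟨x²⟩ − ⟨x⟩².
Expand each integrand as polynomial × e^(−2γx²) and use ∫x^(2j)·e^(−2γx²) dx = (2j−1)!!/(4γ)^j · √(π/(2γ)), odd powers → 0; here √(π/(2γ)) = 1.6993.
Normalization: ∫|ψ|² dx = 2.5826.
⟨x⟩ = -0.62736 and ⟨x²⟩ = 1.0932.
(Δx)² = 1.0932 − (-0.62736)² = 0.69967.

0.6997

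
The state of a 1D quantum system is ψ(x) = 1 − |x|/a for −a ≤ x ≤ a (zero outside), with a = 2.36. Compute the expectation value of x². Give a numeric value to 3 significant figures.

⟨x²⟩ = ∫ x²·|ψ|² dx / ∫|ψ|² dx (integrals over the domain).
ψ is even, so ∫ over [−a, a] = 2∫₀ᵃ with ψ = 1 − x/a there: ∫₀ᵃ (1 − x/a)² dx = a/3, ∫₀ᵃ x²(1 − x/a)² dx = a³/30, ∫₀ᵃ x⁴(1 − x/a)² dx = a⁵/105.
State is unnormalized: ∫|ψ|² dx = 1.5733, and ∫ψ*·x²·ψ dx = 0.87628, so ⟨x²⟩ = 0.87628 / 1.5733.
⟨x²⟩ = 0.55696.

0.557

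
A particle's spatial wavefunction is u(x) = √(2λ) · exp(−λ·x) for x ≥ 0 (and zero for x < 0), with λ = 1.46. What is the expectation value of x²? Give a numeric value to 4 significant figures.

0.2346

⟨x²⟩ = ∫ x²·|u|² dx (integrals over the domain).
Every integrand reduces to terms xʲ·e^(−2λx) on [0, ∞); use ∫₀^∞ xʲ·e^(−2λx) dx = j!/(2λ)^(j+1).
⟨x²⟩ = 0.23457.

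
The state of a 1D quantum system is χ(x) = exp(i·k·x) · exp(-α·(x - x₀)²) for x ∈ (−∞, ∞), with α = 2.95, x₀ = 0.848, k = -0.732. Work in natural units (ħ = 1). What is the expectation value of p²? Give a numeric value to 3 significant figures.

p² χ = −ħ² d²χ/dx²; ⟨p²⟩ = −ħ² ∫ χ*·χ'' dx / ∫|χ|² dx.
Gaussian moments (u = x − x₀): ∫u^(2j)·e^(−2αu²) du = (2j−1)!!/(4α)^j · √(π/(2α)), odd powers integrate to 0; here √(π/(2α)) = 0.72971. Derivatives: χ′ = (ik − 2αu)·χ, χ″ = ((ik − 2αu)² − 2α)·χ; the odd-in-u pieces drop out.
State is unnormalized: ∫|χ|² dx = 0.72971, and ∫χ*·(−ħ² χ'') dx = 2.5436, so ⟨p²⟩ = 2.5436 / 0.72971.
⟨p²⟩ = 3.4858.

3.49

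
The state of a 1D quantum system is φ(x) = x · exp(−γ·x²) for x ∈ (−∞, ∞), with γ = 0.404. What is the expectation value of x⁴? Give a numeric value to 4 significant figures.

⟨x⁴⟩ = ∫ x⁴·|φ|² dx / ∫|φ|² dx (integrals over the domain).
Expand each integrand as polynomial × e^(−2γx²) and use ∫x^(2j)·e^(−2γx²) dx = (2j−1)!!/(4γ)^j · √(π/(2γ)), odd powers → 0; here √(π/(2γ)) = 1.9718.
State is unnormalized: ∫|φ|² dx = 1.2202, and ∫φ*·x⁴·φ dx = 7.0087, so ⟨x⁴⟩ = 7.0087 / 1.2202.
⟨x⁴⟩ = 5.7439.

5.744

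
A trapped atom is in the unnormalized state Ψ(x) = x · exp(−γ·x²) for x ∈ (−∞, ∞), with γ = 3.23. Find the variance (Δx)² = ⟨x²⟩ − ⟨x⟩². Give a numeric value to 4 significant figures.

0.2322

Compute ⟨x⟩ and ⟨x²⟩ separately, then (Δx)² = ⟨x²⟩ − ⟨x⟩².
Expand each integrand as polynomial × e^(−2γx²) and use ∫x^(2j)·e^(−2γx²) dx = (2j−1)!!/(4γ)^j · √(π/(2γ)), odd powers → 0; here √(π/(2γ)) = 0.69736.
Normalization: ∫|Ψ|² dx = 0.053975.
⟨x⟩ = 0.0000 and ⟨x²⟩ = 0.23220.
(Δx)² = 0.23220 − (0.0000)² = 0.23220.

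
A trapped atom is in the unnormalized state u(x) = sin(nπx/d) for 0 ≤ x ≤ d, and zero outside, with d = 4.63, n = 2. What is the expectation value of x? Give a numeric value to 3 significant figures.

⟨x⟩ = ∫ x·|u|² dx / ∫|u|² dx (integrals over the domain).
With sin²θ = (1 − cos2θ)/2 on 0 ≤ x ≤ d: ∫sin²(nπx/d) dx = d/2, ∫x·sin²(nπx/d) dx = d²/4, ∫x²·sin²(nπx/d) dx = d³·(1/6 − 1/(4n²π²)); higher powers xᵏ the same way, integrating xᵏ·cos(2nπx/d) by parts.
State is unnormalized: ∫|u|² dx = 2.3150, and ∫u*·x·u dx = 5.3592, so ⟨x⟩ = 5.3592 / 2.3150.
⟨x⟩ = 2.3150.

2.32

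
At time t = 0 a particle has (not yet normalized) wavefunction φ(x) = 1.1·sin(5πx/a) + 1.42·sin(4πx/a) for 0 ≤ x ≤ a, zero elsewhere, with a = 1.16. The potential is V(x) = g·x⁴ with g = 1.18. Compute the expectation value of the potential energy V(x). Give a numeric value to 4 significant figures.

0.09726

⟨V⟩ = ∫ V(x)·|φ|² dx / ∫|φ|² dx.
On 0 ≤ x ≤ a (j ≠ l): ∫sin²(jπx/a) dx = a/2, ∫sin(jπx/a)·sin(lπx/a) dx = 0; diagonal moments ∫x·sin²(jπx/a) dx = a²/4, ∫x²·sin²(jπx/a) dx = a³·(1/6 − 1/(4j²π²)); cross terms ∫x·sin(jπx/a)·sin(lπx/a) dx = 0 for j + l even and −4jla²/(π²(j² − l²)²) for j + l odd, ∫x²·sin(jπx/a)·sin(lπx/a) dx = (−1)^(j+l)·4jla³/(π²(j² − l²)²); higher powers the same way via product-to-sum and parts.
State is unnormalized: ∫|φ|² dx = 1.8713, and ∫φ*·V(x)·φ dx = 0.18199, so ⟨V⟩ = 0.18199 / 1.8713.
⟨V⟩ = 0.097255.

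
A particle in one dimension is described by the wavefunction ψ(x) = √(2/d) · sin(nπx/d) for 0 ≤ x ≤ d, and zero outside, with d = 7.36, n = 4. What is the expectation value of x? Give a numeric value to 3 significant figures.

⟨x⟩ = ∫ x·|ψ|² dx (integrals over the domain).
With sin²θ = (1 − cos2θ)/2 on 0 ≤ x ≤ d: ∫sin²(nπx/d) dx = d/2, ∫x·sin²(nπx/d) dx = d²/4, ∫x²·sin²(nπx/d) dx = d³·(1/6 − 1/(4n²π²)); higher powers xᵏ the same way, integrating xᵏ·cos(2nπx/d) by parts.
⟨x⟩ = 3.6800.

3.68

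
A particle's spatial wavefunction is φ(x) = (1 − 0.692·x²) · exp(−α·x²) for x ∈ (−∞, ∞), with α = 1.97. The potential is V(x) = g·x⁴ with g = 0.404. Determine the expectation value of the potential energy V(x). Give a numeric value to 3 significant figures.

⟨V⟩ = ∫ V(x)·|φ|² dx / ∫|φ|² dx.
Expand each integrand as polynomial × e^(−2αx²) and use ∫x^(2j)·e^(−2αx²) dx = (2j−1)!!/(4α)^j · √(π/(2α)), odd powers → 0; here √(π/(2α)) = 0.89295.
State is unnormalized: ∫|φ|² dx = 0.75678, and ∫φ*·V(x)·φ dx = 0.0068278, so ⟨V⟩ = 0.0068278 / 0.75678.
⟨V⟩ = 0.0090222.

0.00902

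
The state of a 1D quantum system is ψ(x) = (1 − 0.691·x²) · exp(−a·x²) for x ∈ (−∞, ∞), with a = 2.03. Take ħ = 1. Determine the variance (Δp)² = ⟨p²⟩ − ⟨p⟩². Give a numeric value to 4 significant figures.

Compute ⟨p⟩ and ⟨p²⟩ separately; (Δp)² = ⟨p²⟩ − ⟨p⟩².
Expand each integrand as polynomial × e^(−2ax²) and use ∫x^(2j)·e^(−2ax²) dx = (2j−1)!!/(4a)^j · √(π/(2a)), odd powers → 0; here √(π/(2a)) = 0.87965. Differentiate with the product rule, d/dx e^(−ax²) = −2ax·e^(−ax²).
Normalization: ∫|ψ|² dx = 0.74905.
⟨p⟩ = 0.0000 and ⟨p²⟩ = 2.9105.
(Δp)² = 2.9105 − (0.0000)² = 2.9105.

2.911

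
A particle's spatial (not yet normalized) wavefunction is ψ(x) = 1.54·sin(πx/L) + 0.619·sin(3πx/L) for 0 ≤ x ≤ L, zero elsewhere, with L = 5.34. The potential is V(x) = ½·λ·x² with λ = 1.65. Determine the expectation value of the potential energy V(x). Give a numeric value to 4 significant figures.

⟨V⟩ = ∫ V(x)·|ψ|² dx / ∫|ψ|² dx.
On 0 ≤ x ≤ L (j ≠ l): ∫sin²(jπx/L) dx = L/2, ∫sin(jπx/L)·sin(lπx/L) dx = 0; diagonal moments ∫x·sin²(jπx/L) dx = L²/4, ∫x²·sin²(jπx/L) dx = L³·(1/6 − 1/(4j²π²)); cross terms ∫x·sin(jπx/L)·sin(lπx/L) dx = 0 for j + l even and −4jlL²/(π²(j² − l²)²) for j + l odd, ∫x²·sin(jπx/L)·sin(lπx/L) dx = (−1)^(j+l)·4jlL³/(π²(j² − l²)²); higher powers the same way via product-to-sum and parts.
State is unnormalized: ∫|ψ|² dx = 7.3552, and ∫ψ*·V(x)·ψ dx = 54.546, so ⟨V⟩ = 54.546 / 7.3552.
⟨V⟩ = 7.4160.

7.416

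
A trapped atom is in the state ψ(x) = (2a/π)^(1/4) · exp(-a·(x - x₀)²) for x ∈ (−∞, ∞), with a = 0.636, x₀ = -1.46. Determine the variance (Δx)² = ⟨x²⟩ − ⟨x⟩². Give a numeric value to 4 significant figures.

Compute ⟨x⟩ and ⟨x²⟩ separately, then (Δx)² = ⟨x²⟩ − ⟨x⟩².
Gaussian moments (u = x − x₀): ∫u^(2j)·e^(−2au²) du = (2j−1)!!/(4a)^j · √(π/(2a)), odd powers integrate to 0; here √(π/(2a)) = 1.5716.
⟨x⟩ = -1.4600 and ⟨x²⟩ = 2.5247.
(Δx)² = 2.5247 − (-1.4600)² = 0.39308.

0.3931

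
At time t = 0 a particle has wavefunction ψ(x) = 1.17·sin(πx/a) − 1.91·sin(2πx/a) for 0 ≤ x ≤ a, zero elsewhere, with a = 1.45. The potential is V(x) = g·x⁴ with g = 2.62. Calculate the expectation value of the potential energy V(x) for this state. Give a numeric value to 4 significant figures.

3.046

⟨V⟩ = ∫ V(x)·|ψ|² dx / ∫|ψ|² dx.
On 0 ≤ x ≤ a (j ≠ l): ∫sin²(jπx/a) dx = a/2, ∫sin(jπx/a)·sin(lπx/a) dx = 0; diagonal moments ∫x·sin²(jπx/a) dx = a²/4, ∫x²·sin²(jπx/a) dx = a³·(1/6 − 1/(4j²π²)); cross terms ∫x·sin(jπx/a)·sin(lπx/a) dx = 0 for j + l even and −4jla²/(π²(j² − l²)²) for j + l odd, ∫x²·sin(jπx/a)·sin(lπx/a) dx = (−1)^(j+l)·4jla³/(π²(j² − l²)²); higher powers the same way via product-to-sum and parts.
State is unnormalized: ∫|ψ|² dx = 3.6373, and ∫ψ*·V(x)·ψ dx = 11.079, so ⟨V⟩ = 11.079 / 3.6373.
⟨V⟩ = 3.0458.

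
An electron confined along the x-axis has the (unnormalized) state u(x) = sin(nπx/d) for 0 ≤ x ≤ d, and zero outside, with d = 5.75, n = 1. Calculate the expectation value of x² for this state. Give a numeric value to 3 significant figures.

9.35

⟨x²⟩ = ∫ x²·|u|² dx / ∫|u|² dx (integrals over the domain).
With sin²θ = (1 − cos2θ)/2 on 0 ≤ x ≤ d: ∫sin²(nπx/d) dx = d/2, ∫x·sin²(nπx/d) dx = d²/4, ∫x²·sin²(nπx/d) dx = d³·(1/6 − 1/(4n²π²)); higher powers xᵏ the same way, integrating xᵏ·cos(2nπx/d) by parts.
State is unnormalized: ∫|u|² dx = 2.8750, and ∫u*·x²·u dx = 26.869, so ⟨x²⟩ = 26.869 / 2.8750.
⟨x²⟩ = 9.3459.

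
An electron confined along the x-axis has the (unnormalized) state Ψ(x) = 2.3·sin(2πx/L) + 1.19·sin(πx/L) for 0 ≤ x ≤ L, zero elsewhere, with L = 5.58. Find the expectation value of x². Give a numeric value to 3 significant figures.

⟨x²⟩ = ∫ x²·|Ψ|² dx / ∫|Ψ|² dx (integrals over the domain).
On 0 ≤ x ≤ L (j ≠ l): ∫sin²(jπx/L) dx = L/2, ∫sin(jπx/L)·sin(lπx/L) dx = 0; diagonal moments ∫x·sin²(jπx/L) dx = L²/4, ∫x²·sin²(jπx/L) dx = L³·(1/6 − 1/(4j²π²)); cross terms ∫x·sin(jπx/L)·sin(lπx/L) dx = 0 for j + l even and −4jlL²/(π²(j² − l²)²) for j + l odd, ∫x²·sin(jπx/L)·sin(lπx/L) dx = (−1)^(j+l)·4jlL³/(π²(j² − l²)²); higher powers the same way via product-to-sum and parts.
State is unnormalized: ∫|Ψ|² dx = 18.710, and ∫Ψ*·x²·Ψ dx = 96.480, so ⟨x²⟩ = 96.480 / 18.710.
⟨x²⟩ = 5.1566.

5.16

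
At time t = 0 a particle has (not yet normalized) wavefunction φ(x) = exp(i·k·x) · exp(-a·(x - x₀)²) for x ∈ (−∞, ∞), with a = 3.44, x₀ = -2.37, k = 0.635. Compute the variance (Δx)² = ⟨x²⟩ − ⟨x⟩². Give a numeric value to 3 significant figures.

Compute ⟨x⟩ and ⟨x²⟩ separately, then (Δx)² = ⟨x²⟩ − ⟨x⟩².
Gaussian moments (u = x − x₀): ∫u^(2j)·e^(−2au²) du = (2j−1)!!/(4a)^j · √(π/(2a)), odd powers integrate to 0; here √(π/(2a)) = 0.67574.
Normalization: ∫|φ|² dx = 0.67574.
⟨x⟩ = -2.3700 and ⟨x²⟩ = 5.6896.
(Δx)² = 5.6896 − (-2.3700)² = 0.072674.

0.0727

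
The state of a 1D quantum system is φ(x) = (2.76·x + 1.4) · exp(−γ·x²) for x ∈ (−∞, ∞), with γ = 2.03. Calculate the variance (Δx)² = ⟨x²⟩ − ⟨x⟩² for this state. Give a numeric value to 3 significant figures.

Compute ⟨x⟩ and ⟨x²⟩ separately, then (Δx)² = ⟨x²⟩ − ⟨x⟩².
Expand each integrand as polynomial × e^(−2γx²) and use ∫x^(2j)·e^(−2γx²) dx = (2j−1)!!/(4γ)^j · √(π/(2γ)), odd powers → 0; here √(π/(2γ)) = 0.87965.
Normalization: ∫|φ|² dx = 2.5494.
⟨x⟩ = 0.32839 and ⟨x²⟩ = 0.20288.
(Δx)² = 0.20288 − (0.32839)² = 0.095040.

0.0950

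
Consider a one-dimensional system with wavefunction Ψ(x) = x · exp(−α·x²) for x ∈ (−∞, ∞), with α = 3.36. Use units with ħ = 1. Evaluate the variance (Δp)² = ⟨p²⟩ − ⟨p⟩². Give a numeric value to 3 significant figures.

10.1

Compute ⟨p⟩ and ⟨p²⟩ separately; (Δp)² = ⟨p²⟩ − ⟨p⟩².
Expand each integrand as polynomial × e^(−2αx²) and use ∫x^(2j)·e^(−2αx²) dx = (2j−1)!!/(4α)^j · √(π/(2α)), odd powers → 0; here √(π/(2α)) = 0.68374. Differentiate with the product rule, d/dx e^(−αx²) = −2αx·e^(−αx²).
Normalization: ∫|Ψ|² dx = 0.050873.
⟨p⟩ = 0.0000 and ⟨p²⟩ = 10.080.
(Δp)² = 10.080 − (0.0000)² = 10.080.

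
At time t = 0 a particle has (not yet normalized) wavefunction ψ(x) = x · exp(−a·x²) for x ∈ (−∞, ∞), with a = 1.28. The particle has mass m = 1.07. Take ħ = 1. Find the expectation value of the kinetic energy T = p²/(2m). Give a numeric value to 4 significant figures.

1.794

T = −(ħ²/2m) d²/dx², so ⟨T⟩ = −(ħ²/2m) ∫ ψ*·ψ'' dx / ∫|ψ|² dx; with m = 1.07.
Expand each integrand as polynomial × e^(−2ax²) and use ∫x^(2j)·e^(−2ax²) dx = (2j−1)!!/(4a)^j · √(π/(2a)), odd powers → 0; here √(π/(2a)) = 1.1078. Differentiate with the product rule, d/dx e^(−ax²) = −2ax·e^(−ax²).
State is unnormalized: ∫|ψ|² dx = 0.21636, and ∫ψ*·(−ħ²/2m · ψ'') dx = 0.38824, so ⟨T⟩ = 0.38824 / 0.21636.
⟨T⟩ = 1.7944.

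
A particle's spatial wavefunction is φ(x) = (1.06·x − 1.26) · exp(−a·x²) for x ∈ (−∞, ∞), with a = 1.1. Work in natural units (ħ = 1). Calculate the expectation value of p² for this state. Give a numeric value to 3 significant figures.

p² φ = −ħ² d²φ/dx²; ⟨p²⟩ = −ħ² ∫ φ*·φ'' dx / ∫|φ|² dx.
Expand each integrand as polynomial × e^(−2ax²) and use ∫x^(2j)·e^(−2ax²) dx = (2j−1)!!/(4a)^j · √(π/(2a)), odd powers → 0; here √(π/(2a)) = 1.1950. Differentiate with the product rule, d/dx e^(−ax²) = −2ax·e^(−ax²).
State is unnormalized: ∫|φ|² dx = 2.2023, and ∫φ*·(−ħ² φ'') dx = 3.0939, so ⟨p²⟩ = 3.0939 / 2.2023.
⟨p²⟩ = 1.4048.

1.40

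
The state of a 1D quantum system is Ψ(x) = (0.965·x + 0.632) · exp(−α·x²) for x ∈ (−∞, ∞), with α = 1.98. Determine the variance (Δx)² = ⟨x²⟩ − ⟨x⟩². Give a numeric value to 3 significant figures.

Compute ⟨x⟩ and ⟨x²⟩ separately, then (Δx)² = ⟨x²⟩ − ⟨x⟩².
Expand each integrand as polynomial × e^(−2αx²) and use ∫x^(2j)·e^(−2αx²) dx = (2j−1)!!/(4α)^j · √(π/(2α)), odd powers → 0; here √(π/(2α)) = 0.89069.
Normalization: ∫|Ψ|² dx = 0.46049.
⟨x⟩ = 0.29789 and ⟨x²⟩ = 0.18369.
(Δx)² = 0.18369 − (0.29789)² = 0.094954.

0.0950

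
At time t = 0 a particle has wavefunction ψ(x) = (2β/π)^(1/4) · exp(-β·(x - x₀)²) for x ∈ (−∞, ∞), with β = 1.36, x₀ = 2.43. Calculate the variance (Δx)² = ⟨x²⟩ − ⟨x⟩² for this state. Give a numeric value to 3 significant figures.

0.184

Compute ⟨x⟩ and ⟨x²⟩ separately, then (Δx)² = ⟨x²⟩ − ⟨x⟩².
Gaussian moments (u = x − x₀): ∫u^(2j)·e^(−2βu²) du = (2j−1)!!/(4β)^j · √(π/(2β)), odd powers integrate to 0; here √(π/(2β)) = 1.0747.
⟨x⟩ = 2.4300 and ⟨x²⟩ = 6.0887.
(Δx)² = 6.0887 − (2.4300)² = 0.18382.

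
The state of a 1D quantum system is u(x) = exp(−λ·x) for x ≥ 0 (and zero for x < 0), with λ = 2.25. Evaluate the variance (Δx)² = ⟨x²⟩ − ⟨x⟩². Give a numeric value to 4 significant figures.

Compute ⟨x⟩ and ⟨x²⟩ separately, then (Δx)² = ⟨x²⟩ − ⟨x⟩².
Every integrand reduces to terms xʲ·e^(−2λx) on [0, ∞); use ∫₀^∞ xʲ·e^(−2λx) dx = j!/(2λ)^(j+1).
Normalization: ∫|u|² dx = 0.22222.
⟨x⟩ = 0.22222 and ⟨x²⟩ = 0.098765.
(Δx)² = 0.098765 − (0.22222)² = 0.049383.

0.04938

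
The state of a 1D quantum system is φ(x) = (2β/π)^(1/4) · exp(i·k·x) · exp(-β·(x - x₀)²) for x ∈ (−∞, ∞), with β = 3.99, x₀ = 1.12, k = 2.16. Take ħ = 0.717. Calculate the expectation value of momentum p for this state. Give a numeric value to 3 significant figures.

p φ = −iħ dφ/dx; then ⟨p⟩ = ∫ φ*·(pφ) dx.
Gaussian moments (u = x − x₀): ∫u^(2j)·e^(−2βu²) du = (2j−1)!!/(4β)^j · √(π/(2β)), odd powers integrate to 0; here √(π/(2β)) = 0.62744. Derivatives: φ′ = (ik − 2βu)·φ, φ″ = ((ik − 2βu)² − 2β)·φ; the odd-in-u pieces drop out.
⟨p⟩ = 1.5487.

1.55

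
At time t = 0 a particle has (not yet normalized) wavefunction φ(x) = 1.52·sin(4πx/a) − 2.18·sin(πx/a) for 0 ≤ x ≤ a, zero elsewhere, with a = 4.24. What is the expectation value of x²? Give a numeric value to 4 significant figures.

5.604

⟨x²⟩ = ∫ x²·|φ|² dx / ∫|φ|² dx (integrals over the domain).
On 0 ≤ x ≤ a (j ≠ l): ∫sin²(jπx/a) dx = a/2, ∫sin(jπx/a)·sin(lπx/a) dx = 0; diagonal moments ∫x·sin²(jπx/a) dx = a²/4, ∫x²·sin²(jπx/a) dx = a³·(1/6 − 1/(4j²π²)); cross terms ∫x·sin(jπx/a)·sin(lπx/a) dx = 0 for j + l even and −4jla²/(π²(j² − l²)²) for j + l odd, ∫x²·sin(jπx/a)·sin(lπx/a) dx = (−1)^(j+l)·4jla³/(π²(j² − l²)²); higher powers the same way via product-to-sum and parts.
State is unnormalized: ∫|φ|² dx = 14.973, and ∫φ*·x²·φ dx = 83.912, so ⟨x²⟩ = 83.912 / 14.973.
⟨x²⟩ = 5.6042.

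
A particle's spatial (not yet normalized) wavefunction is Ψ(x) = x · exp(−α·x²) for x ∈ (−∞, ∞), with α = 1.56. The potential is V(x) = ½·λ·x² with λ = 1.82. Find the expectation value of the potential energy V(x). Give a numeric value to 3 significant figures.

⟨V⟩ = ∫ V(x)·|Ψ|² dx / ∫|Ψ|² dx.
Expand each integrand as polynomial × e^(−2αx²) and use ∫x^(2j)·e^(−2αx²) dx = (2j−1)!!/(4α)^j · √(π/(2α)), odd powers → 0; here √(π/(2α)) = 1.0035.
State is unnormalized: ∫|Ψ|² dx = 0.16081, and ∫Ψ*·V(x)·Ψ dx = 0.070354, so ⟨V⟩ = 0.070354 / 0.16081.
⟨V⟩ = 0.43750.

0.438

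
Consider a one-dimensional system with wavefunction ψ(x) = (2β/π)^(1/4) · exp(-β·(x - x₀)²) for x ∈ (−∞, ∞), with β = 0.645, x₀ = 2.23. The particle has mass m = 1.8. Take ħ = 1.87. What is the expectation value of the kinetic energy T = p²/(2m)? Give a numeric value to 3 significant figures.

T = −(ħ²/2m) d²/dx², so ⟨T⟩ = −(ħ²/2m) ∫ ψ*·ψ'' dx; with m = 1.8.
Gaussian moments (u = x − x₀): ∫u^(2j)·e^(−2βu²) du = (2j−1)!!/(4β)^j · √(π/(2β)), odd powers integrate to 0; here √(π/(2β)) = 1.5606. Derivatives: d/dx e^(−βu²) = −2βu·e^(−βu²), d²/dx² e^(−βu²) = (4β²u² − 2β)·e^(−βu²).
⟨T⟩ = 0.62653.

0.627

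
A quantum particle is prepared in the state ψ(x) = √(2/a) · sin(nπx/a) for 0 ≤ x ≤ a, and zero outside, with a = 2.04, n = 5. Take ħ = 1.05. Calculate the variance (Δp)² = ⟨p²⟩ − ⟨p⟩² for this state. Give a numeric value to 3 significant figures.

Compute ⟨p⟩ and ⟨p²⟩ separately; (Δp)² = ⟨p²⟩ − ⟨p⟩².
d/dx sin(nπx/a) = (nπ/a)·cos(nπx/a) and d²/dx² sin(nπx/a) = −(nπ/a)²·sin(nπx/a); on 0 ≤ x ≤ a, ∫sin²(nπx/a) dx = a/2 and ∫sin(nπx/a)·cos(nπx/a) dx = 0.
⟨p⟩ = 0.0000 and ⟨p²⟩ = 65.367.
(Δp)² = 65.367 − (0.0000)² = 65.367.

65.4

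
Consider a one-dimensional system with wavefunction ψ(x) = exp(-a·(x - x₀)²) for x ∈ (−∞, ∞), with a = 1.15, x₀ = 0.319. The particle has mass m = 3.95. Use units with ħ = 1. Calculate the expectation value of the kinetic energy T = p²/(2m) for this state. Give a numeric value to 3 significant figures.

T = −(ħ²/2m) d²/dx², so ⟨T⟩ = −(ħ²/2m) ∫ ψ*·ψ'' dx / ∫|ψ|² dx; with m = 3.95.
Gaussian moments (u = x − x₀): ∫u^(2j)·e^(−2au²) du = (2j−1)!!/(4a)^j · √(π/(2a)), odd powers integrate to 0; here √(π/(2a)) = 1.1687. Derivatives: d/dx e^(−au²) = −2au·e^(−au²), d²/dx² e^(−au²) = (4a²u² − 2a)·e^(−au²).
State is unnormalized: ∫|ψ|² dx = 1.1687, and ∫ψ*·(−ħ²/2m · ψ'') dx = 0.17013, so ⟨T⟩ = 0.17013 / 1.1687.
⟨T⟩ = 0.14557.

0.146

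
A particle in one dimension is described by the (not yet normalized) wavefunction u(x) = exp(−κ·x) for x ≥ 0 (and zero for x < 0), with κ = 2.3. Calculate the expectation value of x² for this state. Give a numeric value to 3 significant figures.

0.0945

⟨x²⟩ = ∫ x²·|u|² dx / ∫|u|² dx (integrals over the domain).
Every integrand reduces to terms xʲ·e^(−2κx) on [0, ∞); use ∫₀^∞ xʲ·e^(−2κx) dx = j!/(2κ)^(j+1).
State is unnormalized: ∫|u|² dx = 0.21739, and ∫u*·x²·u dx = 0.020547, so ⟨x²⟩ = 0.020547 / 0.21739.
⟨x²⟩ = 0.094518.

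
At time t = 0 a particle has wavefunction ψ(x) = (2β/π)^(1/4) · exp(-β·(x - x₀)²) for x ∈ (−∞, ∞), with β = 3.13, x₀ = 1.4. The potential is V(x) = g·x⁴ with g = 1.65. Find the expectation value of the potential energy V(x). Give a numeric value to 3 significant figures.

7.92

⟨V⟩ = ∫ V(x)·|ψ|² dx.
Gaussian moments (u = x − x₀): ∫u^(2j)·e^(−2βu²) du = (2j−1)!!/(4β)^j · √(π/(2β)), odd powers integrate to 0; here √(π/(2β)) = 0.70842.
⟨V⟩ = 7.9201.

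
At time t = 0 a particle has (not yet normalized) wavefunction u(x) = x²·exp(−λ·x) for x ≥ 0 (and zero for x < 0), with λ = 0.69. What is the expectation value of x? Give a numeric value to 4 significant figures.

⟨x⟩ = ∫ x·|u|² dx / ∫|u|² dx (integrals over the domain).
Every integrand reduces to terms xʲ·e^(−2λx) on [0, ∞); use ∫₀^∞ xʲ·e^(−2λx) dx = j!/(2λ)^(j+1).
State is unnormalized: ∫|u|² dx = 4.7953, and ∫u*·x·u dx = 17.374, so ⟨x⟩ = 17.374 / 4.7953.
⟨x⟩ = 3.6232.

3.623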